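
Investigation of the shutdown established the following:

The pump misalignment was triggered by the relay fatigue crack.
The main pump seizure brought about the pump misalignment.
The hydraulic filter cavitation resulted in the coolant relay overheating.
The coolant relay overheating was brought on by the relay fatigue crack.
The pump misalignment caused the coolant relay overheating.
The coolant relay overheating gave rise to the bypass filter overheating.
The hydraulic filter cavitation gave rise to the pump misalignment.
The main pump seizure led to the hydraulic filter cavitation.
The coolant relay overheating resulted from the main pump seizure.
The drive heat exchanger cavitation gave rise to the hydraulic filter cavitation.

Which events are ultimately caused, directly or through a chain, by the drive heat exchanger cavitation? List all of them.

the bypass filter overheating, the coolant relay overheating, the hydraulic filter cavitation, the pump misalignment

Direct effects: the hydraulic filter cavitation.
2 steps out: the pump misalignment, the coolant relay overheating.
3 steps out: the bypass filter overheating.
Not reachable from it: the relay fatigue crack, the main pump seizure.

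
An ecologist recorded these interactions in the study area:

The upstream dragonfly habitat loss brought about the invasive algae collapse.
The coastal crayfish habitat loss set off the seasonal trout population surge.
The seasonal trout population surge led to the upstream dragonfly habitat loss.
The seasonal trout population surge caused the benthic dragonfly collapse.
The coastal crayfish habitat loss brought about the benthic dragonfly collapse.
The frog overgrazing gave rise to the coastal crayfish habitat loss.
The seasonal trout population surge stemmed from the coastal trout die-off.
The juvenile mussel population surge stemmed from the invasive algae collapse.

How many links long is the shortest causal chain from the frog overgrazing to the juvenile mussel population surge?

Shortest chain: the frog overgrazing → the coastal crayfish habitat loss → the seasonal trout population surge → the upstream dragonfly habitat loss → the invasive algae collapse → the juvenile mussel population surge.

5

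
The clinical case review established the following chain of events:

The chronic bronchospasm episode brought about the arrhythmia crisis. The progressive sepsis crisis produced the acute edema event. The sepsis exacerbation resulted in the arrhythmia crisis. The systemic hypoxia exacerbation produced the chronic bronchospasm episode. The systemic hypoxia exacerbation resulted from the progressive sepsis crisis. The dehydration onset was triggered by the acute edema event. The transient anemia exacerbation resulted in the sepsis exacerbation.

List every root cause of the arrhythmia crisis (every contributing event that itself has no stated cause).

the progressive sepsis crisis, the transient anemia exacerbation

Tracing upstream from the arrhythmia crisis: the arrhythmia crisis ← the sepsis exacerbation ← the transient anemia exacerbation.
A separate upstream branch: the arrhythmia crisis ← the chronic bronchospasm episode ← the systemic hypoxia exacerbation ← the progressive sepsis crisis.
Each of those chain origins has no stated cause.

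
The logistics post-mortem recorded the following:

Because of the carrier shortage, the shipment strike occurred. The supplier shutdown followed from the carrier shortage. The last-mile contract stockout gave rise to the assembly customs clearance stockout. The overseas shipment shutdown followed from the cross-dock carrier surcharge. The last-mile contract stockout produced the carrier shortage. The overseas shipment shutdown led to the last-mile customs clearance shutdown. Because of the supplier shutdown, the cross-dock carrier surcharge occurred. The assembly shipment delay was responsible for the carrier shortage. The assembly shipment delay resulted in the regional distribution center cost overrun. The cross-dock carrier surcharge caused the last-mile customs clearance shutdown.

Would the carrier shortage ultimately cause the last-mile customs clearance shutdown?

Yes

There is a causal chain: the carrier shortage → the supplier shutdown → the cross-dock carrier surcharge → the last-mile customs clearance shutdown.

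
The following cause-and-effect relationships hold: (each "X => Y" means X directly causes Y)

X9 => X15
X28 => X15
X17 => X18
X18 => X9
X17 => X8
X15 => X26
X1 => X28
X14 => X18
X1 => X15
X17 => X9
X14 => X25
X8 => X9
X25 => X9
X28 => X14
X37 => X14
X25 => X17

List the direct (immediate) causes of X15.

X1, X28, X9

Upstream contributors include X14, X25, X17, X18, X8, X37, but only X1, X28, X9 feed directly into X15.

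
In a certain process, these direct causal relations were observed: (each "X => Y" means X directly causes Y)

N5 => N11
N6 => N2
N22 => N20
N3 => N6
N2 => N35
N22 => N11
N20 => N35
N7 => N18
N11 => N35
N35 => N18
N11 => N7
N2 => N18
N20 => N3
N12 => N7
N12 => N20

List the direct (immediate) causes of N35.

N11, N2, N20

Upstream contributors include N22, N12, N5, N3, N6, but only N11, N2, N20 feed directly into N35.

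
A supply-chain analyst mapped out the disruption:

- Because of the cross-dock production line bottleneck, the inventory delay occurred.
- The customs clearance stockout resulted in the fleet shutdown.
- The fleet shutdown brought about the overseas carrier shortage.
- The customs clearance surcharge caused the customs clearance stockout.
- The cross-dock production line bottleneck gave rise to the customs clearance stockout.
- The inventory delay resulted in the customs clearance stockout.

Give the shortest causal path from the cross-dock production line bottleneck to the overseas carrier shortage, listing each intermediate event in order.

the cross-dock production line bottleneck → the customs clearance stockout → the fleet shutdown → the overseas carrier shortage

the cross-dock production line bottleneck → the customs clearance stockout
the customs clearance stockout → the fleet shutdown
the fleet shutdown → the overseas carrier shortage
Length: 3 steps.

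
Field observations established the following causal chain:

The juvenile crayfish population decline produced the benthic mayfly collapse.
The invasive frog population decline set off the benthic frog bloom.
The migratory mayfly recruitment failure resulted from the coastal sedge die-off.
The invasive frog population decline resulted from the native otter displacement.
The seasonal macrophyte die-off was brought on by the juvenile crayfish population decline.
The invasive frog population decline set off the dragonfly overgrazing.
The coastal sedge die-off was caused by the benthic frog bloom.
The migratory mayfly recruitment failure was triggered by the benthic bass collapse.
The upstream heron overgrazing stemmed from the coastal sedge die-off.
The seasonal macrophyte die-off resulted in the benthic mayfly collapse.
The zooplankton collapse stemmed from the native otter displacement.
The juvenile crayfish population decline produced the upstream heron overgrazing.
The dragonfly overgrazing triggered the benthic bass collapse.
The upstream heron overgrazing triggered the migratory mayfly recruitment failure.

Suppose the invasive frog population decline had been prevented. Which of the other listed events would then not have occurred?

Downstream of the invasive frog population decline: the dragonfly overgrazing, the benthic frog bloom, the coastal sedge die-off, the benthic bass collapse, the upstream heron overgrazing, the migratory mayfly recruitment failure.
Of those, still caused via another path: the upstream heron overgrazing, the migratory mayfly recruitment failure.
The remainder have no surviving cause.

the benthic bass collapse, the benthic frog bloom, the coastal sedge die-off, the dragonfly overgrazing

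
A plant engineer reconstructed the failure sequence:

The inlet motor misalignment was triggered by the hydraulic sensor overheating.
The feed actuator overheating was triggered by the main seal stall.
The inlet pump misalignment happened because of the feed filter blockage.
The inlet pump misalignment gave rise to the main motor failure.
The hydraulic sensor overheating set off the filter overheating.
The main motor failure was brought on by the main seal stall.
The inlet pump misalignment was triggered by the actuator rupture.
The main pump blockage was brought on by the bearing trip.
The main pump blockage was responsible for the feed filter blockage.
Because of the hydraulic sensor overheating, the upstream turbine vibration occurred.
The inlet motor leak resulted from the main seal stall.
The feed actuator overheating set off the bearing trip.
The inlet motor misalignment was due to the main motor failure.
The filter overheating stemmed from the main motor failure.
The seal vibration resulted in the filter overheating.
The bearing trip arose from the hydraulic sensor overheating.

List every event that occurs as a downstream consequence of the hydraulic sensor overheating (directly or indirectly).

Direct effects: the upstream turbine vibration, the bearing trip, the inlet motor misalignment, the filter overheating.
2 steps out: the main pump blockage.
3 steps out: the feed filter blockage.
4 steps out: the inlet pump misalignment.
5 steps out: the main motor failure.
Not reachable from it: the main seal stall, the inlet motor leak, the feed actuator overheating, the actuator rupture, the seal vibration.

the bearing trip, the feed filter blockage, the filter overheating, the inlet motor misalignment, the inlet pump misalignment, the main motor failure, the main pump blockage, the upstream turbine vibration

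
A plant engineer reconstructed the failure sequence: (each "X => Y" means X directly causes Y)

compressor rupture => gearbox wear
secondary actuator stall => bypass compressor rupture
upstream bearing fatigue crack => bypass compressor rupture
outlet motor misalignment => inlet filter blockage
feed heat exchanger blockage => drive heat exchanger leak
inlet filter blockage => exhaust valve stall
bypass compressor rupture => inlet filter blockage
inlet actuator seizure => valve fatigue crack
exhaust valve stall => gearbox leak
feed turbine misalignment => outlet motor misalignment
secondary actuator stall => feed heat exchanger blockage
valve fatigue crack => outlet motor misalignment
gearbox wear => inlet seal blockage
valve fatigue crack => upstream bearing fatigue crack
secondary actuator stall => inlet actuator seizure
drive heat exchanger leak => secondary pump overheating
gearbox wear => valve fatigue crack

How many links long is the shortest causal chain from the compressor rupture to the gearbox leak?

Shortest chain: the compressor rupture → the gearbox wear → the valve fatigue crack → the outlet motor misalignment → the inlet filter blockage → the exhaust valve stall → the gearbox leak.

6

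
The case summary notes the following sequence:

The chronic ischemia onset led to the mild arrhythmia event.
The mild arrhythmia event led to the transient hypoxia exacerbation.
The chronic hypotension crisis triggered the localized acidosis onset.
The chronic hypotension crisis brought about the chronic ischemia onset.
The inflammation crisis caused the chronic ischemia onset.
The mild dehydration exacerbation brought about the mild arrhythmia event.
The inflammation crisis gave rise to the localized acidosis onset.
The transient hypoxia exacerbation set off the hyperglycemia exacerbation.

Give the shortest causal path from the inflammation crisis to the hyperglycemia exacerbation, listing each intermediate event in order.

the inflammation crisis → the chronic ischemia onset
the chronic ischemia onset → the mild arrhythmia event
the mild arrhythmia event → the transient hypoxia exacerbation
the transient hypoxia exacerbation → the hyperglycemia exacerbation
Length: 4 steps.

the inflammation crisis → the chronic ischemia onset → the mild arrhythmia event → the transient hypoxia exacerbation → the hyperglycemia exacerbation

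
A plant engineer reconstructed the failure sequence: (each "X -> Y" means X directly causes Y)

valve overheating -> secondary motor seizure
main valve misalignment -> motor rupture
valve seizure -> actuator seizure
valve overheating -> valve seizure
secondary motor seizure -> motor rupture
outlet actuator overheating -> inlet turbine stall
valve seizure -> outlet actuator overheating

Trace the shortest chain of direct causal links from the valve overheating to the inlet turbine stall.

the valve overheating → the valve seizure → the outlet actuator overheating → the inlet turbine stall

the valve overheating → the valve seizure
the valve seizure → the outlet actuator overheating
the outlet actuator overheating → the inlet turbine stall
Length: 3 steps.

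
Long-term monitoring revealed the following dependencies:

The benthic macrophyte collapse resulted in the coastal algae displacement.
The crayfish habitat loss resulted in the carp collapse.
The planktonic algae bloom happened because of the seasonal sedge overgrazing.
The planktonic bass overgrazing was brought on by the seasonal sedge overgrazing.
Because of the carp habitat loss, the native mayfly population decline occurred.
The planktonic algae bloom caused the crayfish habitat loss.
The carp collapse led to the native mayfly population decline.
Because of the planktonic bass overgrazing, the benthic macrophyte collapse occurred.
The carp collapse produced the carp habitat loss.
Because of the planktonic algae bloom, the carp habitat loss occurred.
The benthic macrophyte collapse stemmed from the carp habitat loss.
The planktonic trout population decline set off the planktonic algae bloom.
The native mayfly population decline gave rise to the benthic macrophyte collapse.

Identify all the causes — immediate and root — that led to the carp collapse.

Immediate cause of the carp collapse: the crayfish habitat loss.
Further upstream: the seasonal sedge overgrazing, the planktonic trout population decline, the planktonic algae bloom.

the crayfish habitat loss, the planktonic algae bloom, the planktonic trout population decline, the seasonal sedge overgrazing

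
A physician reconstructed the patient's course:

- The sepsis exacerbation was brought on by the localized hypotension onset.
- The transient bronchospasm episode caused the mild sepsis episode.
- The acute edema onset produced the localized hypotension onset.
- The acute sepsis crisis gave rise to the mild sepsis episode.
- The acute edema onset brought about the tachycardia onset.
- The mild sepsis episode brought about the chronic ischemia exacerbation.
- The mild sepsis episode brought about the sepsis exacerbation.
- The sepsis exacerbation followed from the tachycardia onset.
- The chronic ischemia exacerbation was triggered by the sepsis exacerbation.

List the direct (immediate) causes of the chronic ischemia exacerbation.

the mild sepsis episode, the sepsis exacerbation

Upstream contributors include the acute edema onset, the acute sepsis crisis, the transient bronchospasm episode, the localized hypotension onset, the tachycardia onset, but only the mild sepsis episode, the sepsis exacerbation feed directly into the chronic ischemia exacerbation.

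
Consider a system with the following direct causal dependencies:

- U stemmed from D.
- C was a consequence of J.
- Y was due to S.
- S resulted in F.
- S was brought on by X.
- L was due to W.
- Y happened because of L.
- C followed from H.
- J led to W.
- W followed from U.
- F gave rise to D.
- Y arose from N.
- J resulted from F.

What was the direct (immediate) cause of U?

D

Upstream contributors include X, S, F, but only D feeds directly into U.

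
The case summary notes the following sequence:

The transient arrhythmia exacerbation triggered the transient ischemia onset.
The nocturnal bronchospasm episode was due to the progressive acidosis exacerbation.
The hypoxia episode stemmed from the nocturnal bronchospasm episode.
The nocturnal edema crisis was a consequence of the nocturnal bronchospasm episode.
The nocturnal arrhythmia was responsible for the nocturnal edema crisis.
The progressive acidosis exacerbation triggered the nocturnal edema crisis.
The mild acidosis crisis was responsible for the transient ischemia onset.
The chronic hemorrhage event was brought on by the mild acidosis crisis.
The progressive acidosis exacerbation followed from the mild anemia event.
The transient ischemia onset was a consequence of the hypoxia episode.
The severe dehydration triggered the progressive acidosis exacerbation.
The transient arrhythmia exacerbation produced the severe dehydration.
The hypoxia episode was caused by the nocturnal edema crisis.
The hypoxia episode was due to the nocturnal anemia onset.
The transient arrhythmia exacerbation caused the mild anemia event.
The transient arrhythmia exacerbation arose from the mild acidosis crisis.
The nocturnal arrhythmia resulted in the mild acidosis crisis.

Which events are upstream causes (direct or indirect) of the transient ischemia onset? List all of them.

Immediate causes of the transient ischemia onset: the mild acidosis crisis, the transient arrhythmia exacerbation, the hypoxia episode.
Further upstream: the nocturnal arrhythmia, the severe dehydration, the mild anemia event, the progressive acidosis exacerbation, the nocturnal bronchospasm episode, the nocturnal anemia onset, the nocturnal edema crisis.

the hypoxia episode, the mild acidosis crisis, the mild anemia event, the nocturnal anemia onset, the nocturnal arrhythmia, the nocturnal bronchospasm episode, the nocturnal edema crisis, the progressive acidosis exacerbation, the severe dehydration, the transient arrhythmia exacerbation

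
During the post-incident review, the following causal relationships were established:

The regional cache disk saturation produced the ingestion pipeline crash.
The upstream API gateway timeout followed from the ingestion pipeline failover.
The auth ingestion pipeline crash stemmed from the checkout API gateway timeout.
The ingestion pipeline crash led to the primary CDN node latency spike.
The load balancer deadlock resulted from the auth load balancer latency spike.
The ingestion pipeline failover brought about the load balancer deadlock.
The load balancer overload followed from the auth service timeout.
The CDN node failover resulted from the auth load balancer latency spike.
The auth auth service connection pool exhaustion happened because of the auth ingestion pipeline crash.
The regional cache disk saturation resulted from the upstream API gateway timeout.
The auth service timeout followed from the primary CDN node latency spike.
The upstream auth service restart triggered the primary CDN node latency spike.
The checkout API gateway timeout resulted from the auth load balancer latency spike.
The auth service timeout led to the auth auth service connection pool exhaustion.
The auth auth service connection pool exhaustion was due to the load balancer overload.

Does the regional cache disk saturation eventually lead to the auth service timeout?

Yes

There is a causal chain: the regional cache disk saturation → the ingestion pipeline crash → the primary CDN node latency spike → the auth service timeout.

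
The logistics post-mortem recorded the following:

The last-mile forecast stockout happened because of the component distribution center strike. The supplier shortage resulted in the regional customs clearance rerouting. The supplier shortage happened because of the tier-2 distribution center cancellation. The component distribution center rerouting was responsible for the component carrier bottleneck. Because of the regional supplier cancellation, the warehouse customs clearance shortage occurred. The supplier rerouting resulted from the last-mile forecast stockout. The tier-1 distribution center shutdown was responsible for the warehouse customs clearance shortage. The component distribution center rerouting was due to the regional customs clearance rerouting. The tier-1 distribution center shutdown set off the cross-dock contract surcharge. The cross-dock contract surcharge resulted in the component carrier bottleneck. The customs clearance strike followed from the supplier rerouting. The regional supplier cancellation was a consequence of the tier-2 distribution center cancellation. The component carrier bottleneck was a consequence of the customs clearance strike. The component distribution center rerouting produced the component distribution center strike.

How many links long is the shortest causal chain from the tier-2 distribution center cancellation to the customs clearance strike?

Shortest chain: the tier-2 distribution center cancellation → the supplier shortage → the regional customs clearance rerouting → the component distribution center rerouting → the component distribution center strike → the last-mile forecast stockout → the supplier rerouting → the customs clearance strike.

7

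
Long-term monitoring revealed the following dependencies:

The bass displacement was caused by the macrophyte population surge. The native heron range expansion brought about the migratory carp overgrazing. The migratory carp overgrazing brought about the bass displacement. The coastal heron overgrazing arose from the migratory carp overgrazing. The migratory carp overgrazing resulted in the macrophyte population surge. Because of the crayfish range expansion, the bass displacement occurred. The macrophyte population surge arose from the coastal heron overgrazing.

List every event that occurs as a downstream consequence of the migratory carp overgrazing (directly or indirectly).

Direct effects: the coastal heron overgrazing, the macrophyte population surge, the bass displacement.
Not reachable from it: the native heron range expansion, the crayfish range expansion.

the bass displacement, the coastal heron overgrazing, the macrophyte population surge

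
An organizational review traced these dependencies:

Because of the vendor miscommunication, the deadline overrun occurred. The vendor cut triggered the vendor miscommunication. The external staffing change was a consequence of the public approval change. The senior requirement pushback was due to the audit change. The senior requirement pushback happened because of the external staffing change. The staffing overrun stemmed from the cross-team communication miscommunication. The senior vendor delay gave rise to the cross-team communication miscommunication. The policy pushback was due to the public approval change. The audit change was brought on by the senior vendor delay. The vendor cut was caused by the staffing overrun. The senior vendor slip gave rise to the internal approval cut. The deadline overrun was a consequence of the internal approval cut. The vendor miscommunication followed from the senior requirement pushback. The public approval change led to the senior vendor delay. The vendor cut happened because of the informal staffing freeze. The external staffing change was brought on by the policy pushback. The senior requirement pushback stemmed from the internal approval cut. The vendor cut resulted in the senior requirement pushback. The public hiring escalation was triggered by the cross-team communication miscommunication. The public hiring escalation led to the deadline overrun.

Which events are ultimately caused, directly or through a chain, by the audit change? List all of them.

Direct effects: the senior requirement pushback.
2 steps out: the vendor miscommunication.
3 steps out: the deadline overrun.
Not reachable from it: the public approval change, the policy pushback, the senior vendor slip, the senior vendor delay, the cross-team communication miscommunication, the informal staffing freeze, the external staffing change, the staffing overrun, the vendor cut, the internal approval cut, the public hiring escalation.

the deadline overrun, the senior requirement pushback, the vendor miscommunication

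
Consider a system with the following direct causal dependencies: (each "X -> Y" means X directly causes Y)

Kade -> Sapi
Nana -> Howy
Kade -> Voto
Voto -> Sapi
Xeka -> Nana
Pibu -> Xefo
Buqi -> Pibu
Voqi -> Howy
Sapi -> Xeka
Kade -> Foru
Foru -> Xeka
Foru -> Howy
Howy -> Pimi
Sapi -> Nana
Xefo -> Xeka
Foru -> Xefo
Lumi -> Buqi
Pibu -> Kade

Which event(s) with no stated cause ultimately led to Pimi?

Tracing upstream from Pimi: Pimi ← Howy ← Foru ← Kade ← Pibu ← Buqi ← Lumi.
A separate upstream branch: Pimi ← Howy ← Voqi.
Each of those chain origins has no stated cause.

Lumi, Voqi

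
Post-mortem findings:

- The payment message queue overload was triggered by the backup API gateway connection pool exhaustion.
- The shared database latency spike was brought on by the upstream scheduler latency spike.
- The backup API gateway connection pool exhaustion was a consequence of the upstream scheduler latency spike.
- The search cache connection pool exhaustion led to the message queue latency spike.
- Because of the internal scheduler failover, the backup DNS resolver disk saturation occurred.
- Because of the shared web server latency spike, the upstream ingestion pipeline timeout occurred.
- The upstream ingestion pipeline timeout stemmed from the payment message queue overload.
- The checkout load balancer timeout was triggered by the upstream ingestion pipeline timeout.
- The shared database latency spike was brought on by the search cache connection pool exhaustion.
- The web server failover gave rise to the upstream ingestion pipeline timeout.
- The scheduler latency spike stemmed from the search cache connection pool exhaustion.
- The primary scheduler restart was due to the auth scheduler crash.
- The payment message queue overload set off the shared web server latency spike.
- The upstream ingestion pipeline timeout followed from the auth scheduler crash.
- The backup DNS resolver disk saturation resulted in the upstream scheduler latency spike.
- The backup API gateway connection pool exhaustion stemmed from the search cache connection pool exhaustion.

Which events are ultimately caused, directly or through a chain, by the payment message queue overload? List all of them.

Direct effects: the shared web server latency spike, the upstream ingestion pipeline timeout.
2 steps out: the checkout load balancer timeout.
Not reachable from it: the web server failover, the search cache connection pool exhaustion, the internal scheduler failover, the scheduler latency spike, the backup DNS resolver disk saturation, the message queue latency spike, the upstream scheduler latency spike, the backup API gateway connection pool exhaustion, the auth scheduler crash, the primary scheduler restart, the shared database latency spike.

the checkout load balancer timeout, the shared web server latency spike, the upstream ingestion pipeline timeout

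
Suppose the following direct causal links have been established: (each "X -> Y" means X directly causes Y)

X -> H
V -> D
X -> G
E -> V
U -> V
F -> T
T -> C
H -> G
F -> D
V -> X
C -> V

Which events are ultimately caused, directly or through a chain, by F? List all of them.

Direct effects: T, D.
2 steps out: C.
3 steps out: V.
4 steps out: X.
5 steps out: H, G.
Not reachable from it: E, U.

C, D, G, H, T, V, X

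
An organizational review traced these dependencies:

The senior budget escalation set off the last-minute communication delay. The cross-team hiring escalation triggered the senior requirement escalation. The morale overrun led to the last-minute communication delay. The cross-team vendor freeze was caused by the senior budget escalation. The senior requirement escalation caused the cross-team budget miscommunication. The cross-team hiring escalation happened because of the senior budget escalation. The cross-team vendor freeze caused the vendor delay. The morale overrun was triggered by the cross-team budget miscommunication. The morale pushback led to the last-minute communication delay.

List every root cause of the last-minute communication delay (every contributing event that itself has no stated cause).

Tracing upstream from the last-minute communication delay: the last-minute communication delay ← the senior budget escalation.
A separate upstream branch: the last-minute communication delay ← the morale pushback.
Each of those chain origins has no stated cause.

the morale pushback, the senior budget escalation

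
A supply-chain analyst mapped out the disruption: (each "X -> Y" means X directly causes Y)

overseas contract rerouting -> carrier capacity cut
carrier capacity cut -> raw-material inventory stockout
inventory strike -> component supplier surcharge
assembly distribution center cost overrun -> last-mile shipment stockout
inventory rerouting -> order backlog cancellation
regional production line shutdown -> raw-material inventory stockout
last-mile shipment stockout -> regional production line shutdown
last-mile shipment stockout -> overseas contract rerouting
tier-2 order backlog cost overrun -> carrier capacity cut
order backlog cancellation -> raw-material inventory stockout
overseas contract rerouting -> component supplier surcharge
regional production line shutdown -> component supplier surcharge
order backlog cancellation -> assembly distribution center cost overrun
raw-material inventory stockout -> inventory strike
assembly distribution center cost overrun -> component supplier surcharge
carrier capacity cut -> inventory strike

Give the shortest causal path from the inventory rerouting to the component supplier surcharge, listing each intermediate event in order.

the inventory rerouting → the order backlog cancellation
the order backlog cancellation → the assembly distribution center cost overrun
the assembly distribution center cost overrun → the component supplier surcharge
Length: 3 steps.

the inventory rerouting → the order backlog cancellation → the assembly distribution center cost overrun → the component supplier surcharge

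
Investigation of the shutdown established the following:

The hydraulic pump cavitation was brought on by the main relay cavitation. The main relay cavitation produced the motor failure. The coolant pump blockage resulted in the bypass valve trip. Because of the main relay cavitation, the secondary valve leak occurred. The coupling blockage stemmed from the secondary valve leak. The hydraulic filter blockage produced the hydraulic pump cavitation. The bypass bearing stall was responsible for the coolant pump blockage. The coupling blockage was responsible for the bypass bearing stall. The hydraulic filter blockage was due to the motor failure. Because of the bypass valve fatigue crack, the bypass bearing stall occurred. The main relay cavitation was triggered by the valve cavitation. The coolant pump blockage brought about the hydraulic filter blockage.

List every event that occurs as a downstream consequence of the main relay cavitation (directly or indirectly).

Direct effects: the secondary valve leak, the motor failure, the hydraulic pump cavitation.
2 steps out: the coupling blockage, the hydraulic filter blockage.
3 steps out: the bypass bearing stall.
4 steps out: the coolant pump blockage.
5 steps out: the bypass valve trip.
Not reachable from it: the valve cavitation, the bypass valve fatigue crack.

the bypass bearing stall, the bypass valve trip, the coolant pump blockage, the coupling blockage, the hydraulic filter blockage, the hydraulic pump cavitation, the motor failure, the secondary valve leak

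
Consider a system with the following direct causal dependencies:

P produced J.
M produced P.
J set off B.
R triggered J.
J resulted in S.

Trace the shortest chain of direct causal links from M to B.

M → P → J → B

M → P
P → J
J → B
Length: 3 steps.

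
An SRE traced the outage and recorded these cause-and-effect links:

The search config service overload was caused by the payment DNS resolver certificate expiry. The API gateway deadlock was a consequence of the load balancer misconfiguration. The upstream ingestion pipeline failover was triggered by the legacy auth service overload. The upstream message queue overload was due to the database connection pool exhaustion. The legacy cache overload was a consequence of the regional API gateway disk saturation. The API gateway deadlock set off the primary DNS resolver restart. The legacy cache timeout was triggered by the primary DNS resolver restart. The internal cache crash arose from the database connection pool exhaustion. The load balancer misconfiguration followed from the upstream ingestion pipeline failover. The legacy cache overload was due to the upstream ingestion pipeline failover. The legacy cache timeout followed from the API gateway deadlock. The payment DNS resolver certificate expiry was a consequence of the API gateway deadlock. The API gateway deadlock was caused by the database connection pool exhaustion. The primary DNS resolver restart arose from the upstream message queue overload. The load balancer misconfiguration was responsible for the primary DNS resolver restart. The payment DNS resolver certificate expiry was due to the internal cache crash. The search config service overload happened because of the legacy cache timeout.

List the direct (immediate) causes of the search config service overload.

Upstream contributors include the legacy auth service overload, the upstream ingestion pipeline failover, the load balancer misconfiguration, the database connection pool exhaustion, the internal cache crash, the upstream message queue overload, the API gateway deadlock, the primary DNS resolver restart, but only the legacy cache timeout, the payment DNS resolver certificate expiry feed directly into the search config service overload.

the legacy cache timeout, the payment DNS resolver certificate expiry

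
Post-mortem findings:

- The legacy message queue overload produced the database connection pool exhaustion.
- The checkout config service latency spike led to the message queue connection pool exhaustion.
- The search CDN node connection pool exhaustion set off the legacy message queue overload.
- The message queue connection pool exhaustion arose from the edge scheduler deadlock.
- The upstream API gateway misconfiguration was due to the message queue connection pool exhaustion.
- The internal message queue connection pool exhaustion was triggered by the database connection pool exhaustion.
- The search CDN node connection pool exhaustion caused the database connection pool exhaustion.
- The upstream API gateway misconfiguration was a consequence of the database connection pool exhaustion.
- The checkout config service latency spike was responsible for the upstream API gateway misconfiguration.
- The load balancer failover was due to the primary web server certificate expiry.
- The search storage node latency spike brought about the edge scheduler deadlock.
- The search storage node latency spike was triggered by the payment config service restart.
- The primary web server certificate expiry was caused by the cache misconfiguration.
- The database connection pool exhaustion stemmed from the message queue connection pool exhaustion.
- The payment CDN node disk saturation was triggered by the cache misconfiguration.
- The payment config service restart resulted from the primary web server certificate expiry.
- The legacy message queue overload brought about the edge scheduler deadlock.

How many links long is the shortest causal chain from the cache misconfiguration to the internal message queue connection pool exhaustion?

7

Shortest chain: the cache misconfiguration → the primary web server certificate expiry → the payment config service restart → the search storage node latency spike → the edge scheduler deadlock → the message queue connection pool exhaustion → the database connection pool exhaustion → the internal message queue connection pool exhaustion.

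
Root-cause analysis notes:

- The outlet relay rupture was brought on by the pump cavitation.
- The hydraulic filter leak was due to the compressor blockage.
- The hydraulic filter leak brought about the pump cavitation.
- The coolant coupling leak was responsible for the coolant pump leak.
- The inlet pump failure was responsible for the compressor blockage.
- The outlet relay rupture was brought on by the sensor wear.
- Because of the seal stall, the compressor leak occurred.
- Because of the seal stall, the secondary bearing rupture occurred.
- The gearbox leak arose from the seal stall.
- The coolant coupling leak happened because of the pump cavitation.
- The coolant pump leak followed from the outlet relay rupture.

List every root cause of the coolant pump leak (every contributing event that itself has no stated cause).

the inlet pump failure, the sensor wear

Tracing upstream from the coolant pump leak: the coolant pump leak ← the coolant coupling leak ← the pump cavitation ← the hydraulic filter leak ← the compressor blockage ← the inlet pump failure.
A separate upstream branch: the coolant pump leak ← the outlet relay rupture ← the sensor wear.
Each of those chain origins has no stated cause.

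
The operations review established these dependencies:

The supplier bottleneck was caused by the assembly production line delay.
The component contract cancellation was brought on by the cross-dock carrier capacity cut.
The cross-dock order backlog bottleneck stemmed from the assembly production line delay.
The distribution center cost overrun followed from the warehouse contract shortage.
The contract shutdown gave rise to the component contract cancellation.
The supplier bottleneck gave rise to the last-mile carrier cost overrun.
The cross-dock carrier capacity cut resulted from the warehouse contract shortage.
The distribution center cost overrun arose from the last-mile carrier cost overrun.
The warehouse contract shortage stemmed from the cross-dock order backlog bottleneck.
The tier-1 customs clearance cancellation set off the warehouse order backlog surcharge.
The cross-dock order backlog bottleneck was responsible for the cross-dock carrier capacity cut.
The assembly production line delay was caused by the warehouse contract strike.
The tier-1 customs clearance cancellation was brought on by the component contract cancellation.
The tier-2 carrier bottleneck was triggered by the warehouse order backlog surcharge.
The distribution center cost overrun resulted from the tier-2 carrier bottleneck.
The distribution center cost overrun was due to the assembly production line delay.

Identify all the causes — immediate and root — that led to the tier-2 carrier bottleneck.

the assembly production line delay, the component contract cancellation, the contract shutdown, the cross-dock carrier capacity cut, the cross-dock order backlog bottleneck, the tier-1 customs clearance cancellation, the warehouse contract shortage, the warehouse contract strike, the warehouse order backlog surcharge

Immediate cause of the tier-2 carrier bottleneck: the warehouse order backlog surcharge.
Further upstream: the contract shutdown, the warehouse contract strike, the assembly production line delay, the cross-dock order backlog bottleneck, the warehouse contract shortage, the cross-dock carrier capacity cut, the component contract cancellation, the tier-1 customs clearance cancellation.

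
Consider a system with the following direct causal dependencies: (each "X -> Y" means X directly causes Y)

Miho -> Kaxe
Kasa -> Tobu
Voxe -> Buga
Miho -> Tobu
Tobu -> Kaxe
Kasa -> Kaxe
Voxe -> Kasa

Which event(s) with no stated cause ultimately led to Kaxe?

Miho, Voxe

Tracing upstream from Kaxe: Kaxe ← Kasa ← Voxe.
A separate upstream branch: Kaxe ← Miho.
Each of those chain origins has no stated cause.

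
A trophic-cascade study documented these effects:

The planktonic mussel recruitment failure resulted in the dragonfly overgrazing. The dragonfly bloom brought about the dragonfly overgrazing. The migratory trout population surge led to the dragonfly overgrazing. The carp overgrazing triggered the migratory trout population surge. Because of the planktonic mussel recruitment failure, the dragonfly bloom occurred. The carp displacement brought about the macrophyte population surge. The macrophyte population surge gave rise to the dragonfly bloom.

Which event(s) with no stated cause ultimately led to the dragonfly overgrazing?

the carp displacement, the carp overgrazing, the planktonic mussel recruitment failure

Tracing upstream from the dragonfly overgrazing: the dragonfly overgrazing ← the planktonic mussel recruitment failure.
A separate upstream branch: the dragonfly overgrazing ← the migratory trout population surge ← the carp overgrazing.
A separate upstream branch: the dragonfly overgrazing ← the dragonfly bloom ← the macrophyte population surge ← the carp displacement.
Each of those chain origins has no stated cause.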